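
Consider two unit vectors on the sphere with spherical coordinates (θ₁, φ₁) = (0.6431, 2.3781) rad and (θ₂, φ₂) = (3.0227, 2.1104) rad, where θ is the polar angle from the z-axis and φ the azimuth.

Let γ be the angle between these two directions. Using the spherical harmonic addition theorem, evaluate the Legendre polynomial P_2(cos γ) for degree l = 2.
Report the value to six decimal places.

Term-by-term m-sum for l=2 (normalisation 4π/5 = 2.513274):
  m=-2: Y*=(0.006084, -0.138777)  Y=(-0.002565, 0.004791)  product (0.000649, 0.000385)
  m=-1: Y*=(-0.267829, 0.256345)  Y=(0.046749, 0.078059)  product (-0.032531, -0.008923)
  m=+0: Y*=(0.290525, -0.000000)  Y=(0.617471, 0.000000)  product (0.179391, 0.000000)
  m=+1: Y*=(0.267829, 0.256345)  Y=(-0.046749, 0.078059)  product (-0.032531, 0.008923)
  m=+2: Y*=(0.006084, 0.138777)  Y=(-0.002565, -0.004791)  product (0.000649, -0.000385)
Total Σ_m = (0.115628, -0.000000). Multiply by 2.513274: (0.290604, -0.000000). P_2(cos γ) = 0.290604

0.290604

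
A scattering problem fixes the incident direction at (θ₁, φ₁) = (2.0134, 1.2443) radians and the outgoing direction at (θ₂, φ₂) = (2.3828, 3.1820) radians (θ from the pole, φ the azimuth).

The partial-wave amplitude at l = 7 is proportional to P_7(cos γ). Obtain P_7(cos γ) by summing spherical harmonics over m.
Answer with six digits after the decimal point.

-0.178896

Summing Y*_{l m}(θ₁,φ₁)·Y_{l m}(θ₂,φ₂) over m ∈ [−7, 7]; prefactor 4π/(2·7+1) = 0.837758:
  m=-7: -0.185820+0.161235i × -0.035052+0.010188i = +0.004871-0.007545i  (running Σ = +0.004871-0.007545i)
  m=-6: -0.165141-0.403835i × -0.139836+0.034583i = +0.037058+0.050760i  (running Σ = +0.041929+0.043215i)
  m=-5: +0.305545-0.018872i × -0.324027+0.066371i = -0.097752+0.026394i  (running Σ = -0.055823+0.069609i)
  m=-4: +0.033752-0.124463i × -0.452999+0.073862i = -0.006096+0.058875i  (running Σ = -0.061919+0.128484i)
  m=-3: +0.291087+0.195451i × -0.282552+0.034420i = -0.088975-0.045206i  (running Σ = -0.150894+0.083278i)
  m=-2: -0.015914+0.012173i × +0.175256-0.014194i = -0.002616+0.002359i  (running Σ = -0.153510+0.085637i)
  m=-1: +0.106549+0.314663i × +0.374533-0.015142i = +0.044671+0.116238i  (running Σ = -0.108839+0.201876i)
  m=0: -0.061757-0.000000i × -0.067004+0.000000i = +0.004138+0.000000i  (running Σ = -0.104702+0.201876i)
  m=1: -0.106549+0.314663i × -0.374533-0.015142i = +0.044671-0.116238i  (running Σ = -0.060031+0.085637i)
  m=2: -0.015914-0.012173i × +0.175256+0.014194i = -0.002616-0.002359i  (running Σ = -0.062647+0.083278i)
  m=3: -0.291087+0.195451i × +0.282552+0.034420i = -0.088975+0.045206i  (running Σ = -0.151622+0.128484i)
  m=4: +0.033752+0.124463i × -0.452999-0.073862i = -0.006096-0.058875i  (running Σ = -0.157718+0.069609i)
  m=5: -0.305545-0.018872i × +0.324027+0.066371i = -0.097752-0.026394i  (running Σ = -0.255470+0.043215i)
  m=6: -0.165141+0.403835i × -0.139836-0.034583i = +0.037058-0.050760i  (running Σ = -0.218412-0.007545i)
  m=7: +0.185820+0.161235i × +0.035052+0.010188i = +0.004871+0.007545i  (running Σ = -0.213541+0.000000i)
Σ over m = -0.213541+0.000000i; ×(4π/15) → -0.178896+0.000000i. Real part: -0.178896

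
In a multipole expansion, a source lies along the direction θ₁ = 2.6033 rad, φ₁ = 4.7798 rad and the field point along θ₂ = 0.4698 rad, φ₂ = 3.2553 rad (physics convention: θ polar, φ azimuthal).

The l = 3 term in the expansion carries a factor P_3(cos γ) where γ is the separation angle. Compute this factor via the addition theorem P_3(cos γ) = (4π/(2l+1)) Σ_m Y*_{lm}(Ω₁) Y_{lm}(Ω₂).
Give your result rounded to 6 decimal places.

Addition theorem: P_3(cos γ) = (4π/7) Σ_m Y*_{lm}(Ω₁) Y_{lm}(Ω₂), m = −3…3:
  m=-3: -0.011292+0.055074i × -0.036480+0.012950i = -0.000301-0.002155i  (running Σ = -0.000301-0.002155i)
  m=-2: +0.228532+0.030999i × +0.181950-0.042106i = +0.042887-0.003982i  (running Σ = +0.042585-0.006138i)
  m=-1: +0.029975-0.443993i × -0.432491+0.049390i = +0.008965+0.193503i  (running Σ = +0.051550+0.187366i)
  m=0: -0.219747-0.000000i × +0.324520+0.000000i = -0.071312-0.000000i  (running Σ = -0.019762+0.187366i)
  m=1: -0.029975-0.443993i × +0.432491+0.049390i = +0.008965-0.193503i  (running Σ = -0.010797-0.006138i)
  m=2: +0.228532-0.030999i × +0.181950+0.042106i = +0.042887+0.003982i  (running Σ = +0.032089-0.002155i)
  m=3: +0.011292+0.055074i × +0.036480+0.012950i = -0.000301+0.002155i  (running Σ = +0.031788-0.000000i)
Total Σ_m = +0.031788-0.000000i. Multiply by 1.795196: +0.057066-0.000000i. P_3(cos γ) = 0.057066

0.057066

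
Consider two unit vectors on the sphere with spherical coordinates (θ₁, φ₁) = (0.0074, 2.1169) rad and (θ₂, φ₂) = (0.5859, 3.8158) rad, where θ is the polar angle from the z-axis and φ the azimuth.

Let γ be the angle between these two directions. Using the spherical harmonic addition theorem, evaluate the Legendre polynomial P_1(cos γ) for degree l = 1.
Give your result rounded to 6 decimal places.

0.832669

Term-by-term m-sum for l=1 (normalisation 4π/3 = 4.188790):
  [-1]  conj(Y_{1,-1})(Ω₁) = (-0.001328, 0.002185) ; Y_{1,-1}(Ω₂) = (-0.149241, 0.119263) ; Δ = (-0.000062, -0.000484)
  [+0]  conj(Y_{1,0})(Ω₁) = (0.488589, -0.000000) ; Y_{1,0}(Ω₂) = (0.407111, 0.000000) ; Δ = (0.198910, 0.000000)
  [+1]  conj(Y_{1,1})(Ω₁) = (0.001328, 0.002185) ; Y_{1,1}(Ω₂) = (0.149241, 0.119263) ; Δ = (-0.000062, 0.000484)
Σ over m = (0.198785, 0.000000); ×(4π/3) → (0.832669, 0.000000). Real part: 0.832669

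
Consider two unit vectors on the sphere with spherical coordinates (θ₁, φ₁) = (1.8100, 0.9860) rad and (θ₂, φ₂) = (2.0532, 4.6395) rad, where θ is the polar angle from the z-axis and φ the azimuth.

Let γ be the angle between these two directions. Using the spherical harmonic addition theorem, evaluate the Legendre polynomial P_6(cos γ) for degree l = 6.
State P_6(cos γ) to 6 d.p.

Term-by-term m-sum for l=6 (normalisation 4π/13 = 0.966644):
  term(m=-6) = -0.094615-0.006648i   from Y*(Ω₁)=+0.379134-0.145826i, Y(Ω₂)=-0.211520-0.098892i
  term(m=-5) = +0.121421+0.079908i   from Y*(Ω₁)=-0.074089+0.335074i, Y(Ω₂)=+0.150974-0.395753i
  term(m=-4) = +0.016766+0.032455i   from Y*(Ω₁)=+0.084496+0.087420i, Y(Ω₂)=+0.287777+0.086364i
  term(m=-3) = -0.001572+0.044789i   from Y*(Ω₁)=-0.331511+0.061556i, Y(Ω₂)=+0.028833-0.129751i
  term(m=-2) = -0.005144+0.008447i   from Y*(Ω₁)=-0.011231+0.026475i, Y(Ω₂)=+0.340234+0.049953i
  term(m=-1) = -0.003450+0.001938i   from Y*(Ω₁)=-0.179029-0.270418i, Y(Ω₂)=+0.000889-0.012170i
  term(m=+0) = -0.001235-0.000000i   from Y*(Ω₁)=-0.003658-0.000000i, Y(Ω₂)=+0.337566+0.000000i
  term(m=+1) = -0.003450-0.001938i   from Y*(Ω₁)=+0.179029-0.270418i, Y(Ω₂)=-0.000889-0.012170i
  term(m=+2) = -0.005144-0.008447i   from Y*(Ω₁)=-0.011231-0.026475i, Y(Ω₂)=+0.340234-0.049953i
  term(m=+3) = -0.001572-0.044789i   from Y*(Ω₁)=+0.331511+0.061556i, Y(Ω₂)=-0.028833-0.129751i
  term(m=+4) = +0.016766-0.032455i   from Y*(Ω₁)=+0.084496-0.087420i, Y(Ω₂)=+0.287777-0.086364i
  term(m=+5) = +0.121421-0.079908i   from Y*(Ω₁)=+0.074089+0.335074i, Y(Ω₂)=-0.150974-0.395753i
  term(m=+6) = -0.094615+0.006648i   from Y*(Ω₁)=+0.379134+0.145826i, Y(Ω₂)=-0.211520+0.098892i
Accumulated sum +0.065578+0.000000i; after 4π/(2l+1) scaling, +0.063390+0.000000i ⇒ P_6 = 0.063390

0.063390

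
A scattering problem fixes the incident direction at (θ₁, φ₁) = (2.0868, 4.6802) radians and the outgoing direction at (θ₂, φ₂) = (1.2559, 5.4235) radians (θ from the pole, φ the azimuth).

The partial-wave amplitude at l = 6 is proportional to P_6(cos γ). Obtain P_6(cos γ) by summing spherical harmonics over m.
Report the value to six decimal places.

0.330663

Summing Y*_{l m}(θ₁,φ₁)·Y_{l m}(θ₂,φ₂) over m ∈ [−6, 6]; prefactor 4π/(2·6+1) = 0.966644:
  m=-6: Y*=-0.205297+0.040150i  Y=+0.153895-0.322097i  product -0.018662+0.072304i
  m=-5: Y*=+0.065874+0.405753i  Y=-0.162023-0.368778i  product +0.138960-0.090034i
  m=-4: Y*=+0.339820-0.043997i  Y=-0.015385-0.004711i  product -0.005436-0.000924i
  m=-3: Y*=+0.006567+0.067791i  Y=+0.285309-0.179884i  product +0.014068+0.018160i
  m=-2: Y*=+0.350709-0.022609i  Y=+0.018437-0.123181i  product +0.003681-0.043618i
  m=-1: Y*=-0.001978-0.061440i  Y=+0.192092+0.222984i  product +0.013320-0.012243i
  m=+0: Y*=+0.332206-0.000000i  Y=+0.151137+0.000000i  product +0.050209+0.000000i
  m=+1: Y*=+0.001978-0.061440i  Y=-0.192092+0.222984i  product +0.013320+0.012243i
  m=+2: Y*=+0.350709+0.022609i  Y=+0.018437+0.123181i  product +0.003681+0.043618i
  m=+3: Y*=-0.006567+0.067791i  Y=-0.285309-0.179884i  product +0.014068-0.018160i
  m=+4: Y*=+0.339820+0.043997i  Y=-0.015385+0.004711i  product -0.005436+0.000924i
  m=+5: Y*=-0.065874+0.405753i  Y=+0.162023-0.368778i  product +0.138960+0.090034i
  m=+6: Y*=-0.205297-0.040150i  Y=+0.153895+0.322097i  product -0.018662-0.072304i
Σ over m = +0.342073+0.000000i; ×(4π/13) → +0.330663+0.000000i. Real part: 0.330663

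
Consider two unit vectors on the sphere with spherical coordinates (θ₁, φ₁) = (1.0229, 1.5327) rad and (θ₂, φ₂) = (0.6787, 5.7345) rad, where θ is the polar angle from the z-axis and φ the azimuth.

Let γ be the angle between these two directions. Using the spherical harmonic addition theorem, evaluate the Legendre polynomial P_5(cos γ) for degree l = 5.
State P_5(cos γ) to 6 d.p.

0.243785

Addition theorem: P_5(cos γ) = (4π/11) Σ_m Y*_{lm}(Ω₁) Y_{lm}(Ω₂), m = −5…5:
  m=-5: Y*=(0.039828, 0.206559)  Y=(-0.041717, 0.017547)  product (-0.005286, -0.007918)
  m=-4: Y*=(0.401227, -0.061619)  Y=(-0.103673, 0.144014)  product (-0.032722, 0.064171)
  m=-3: Y*=(-0.035385, -0.308258)  Y=(-0.028657, 0.380062)  product (0.118171, -0.004614)
  m=-2: Y*=(0.119308, -0.009108)  Y=(0.193825, 0.378355)  product (0.026571, 0.043376)
  m=-1: Y*=(-0.013043, -0.342211)  Y=(0.038891, 0.023774)  product (0.007628, -0.013619)
  m=+0: Y*=(0.039292, -0.000000)  Y=(-0.390060, 0.000000)  product (-0.015326, 0.000000)
  m=+1: Y*=(0.013043, -0.342211)  Y=(-0.038891, 0.023774)  product (0.007628, 0.013619)
  m=+2: Y*=(0.119308, 0.009108)  Y=(0.193825, -0.378355)  product (0.026571, -0.043376)
  m=+3: Y*=(0.035385, -0.308258)  Y=(0.028657, 0.380062)  product (0.118171, 0.004614)
  m=+4: Y*=(0.401227, 0.061619)  Y=(-0.103673, -0.144014)  product (-0.032722, -0.064171)
  m=+5: Y*=(-0.039828, 0.206559)  Y=(0.041717, 0.017547)  product (-0.005286, 0.007918)
Accumulated sum (0.213398, 0.000000); after 4π/(2l+1) scaling, (0.243785, 0.000000) ⇒ P_5 = 0.243785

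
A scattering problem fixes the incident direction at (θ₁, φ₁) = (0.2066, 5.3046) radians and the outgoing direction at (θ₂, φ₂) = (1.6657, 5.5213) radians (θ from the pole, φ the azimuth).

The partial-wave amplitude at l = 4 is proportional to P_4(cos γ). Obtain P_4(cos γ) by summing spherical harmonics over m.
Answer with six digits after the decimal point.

0.332883

Expand P_4 via completeness: Σ_{m} conj(Y_{4,m}) at Ω₁ times Y_{4,m} at Ω₂ —
  [-4]  conj(Y_{4,-4})(Ω₁) = -0.00056 + 0.00055j ; Y_{4,-4}(Ω₂) = -0.43270 + 0.04082j ; Δ = 0.00022 - 0.00026j
  [-3]  conj(Y_{4,-3})(Ω₁) = -0.01035 - 0.00216j ; Y_{4,-3}(Ω₂) = 0.07671 - 0.08837j ; Δ = -0.00098 + 0.00075j
  [-2]  conj(Y_{4,-2})(Ω₁) = -0.03026 - 0.07439j ; Y_{4,-2}(Ω₂) = -0.01460 - 0.31034j ; Δ = -0.02264 + 0.01048j
  [-1]  conj(Y_{4,-1})(Ω₁) = 0.19646 - 0.29202j ; Y_{4,-1}(Ω₂) = 0.09484 + 0.09048j ; Δ = 0.04506 - 0.00992j
  [+0]  conj(Y_{4,0})(Ω₁) = 0.67478 + 0.00000j ; Y_{4,0}(Ω₂) = 0.28916 + 0.00000j ; Δ = 0.19512 + 0.00000j
  [+1]  conj(Y_{4,1})(Ω₁) = -0.19646 - 0.29202j ; Y_{4,1}(Ω₂) = -0.09484 + 0.09048j ; Δ = 0.04506 + 0.00992j
  [+2]  conj(Y_{4,2})(Ω₁) = -0.03026 + 0.07439j ; Y_{4,2}(Ω₂) = -0.01460 + 0.31034j ; Δ = -0.02264 - 0.01048j
  [+3]  conj(Y_{4,3})(Ω₁) = 0.01035 - 0.00216j ; Y_{4,3}(Ω₂) = -0.07671 - 0.08837j ; Δ = -0.00098 - 0.00075j
  [+4]  conj(Y_{4,4})(Ω₁) = -0.00056 - 0.00055j ; Y_{4,4}(Ω₂) = -0.43270 - 0.04082j ; Δ = 0.00022 + 0.00026j
Σ over m = 0.23841 + 0.00000j; ×(4π/9) → 0.33288 + 0.00000j. Real part: 0.332883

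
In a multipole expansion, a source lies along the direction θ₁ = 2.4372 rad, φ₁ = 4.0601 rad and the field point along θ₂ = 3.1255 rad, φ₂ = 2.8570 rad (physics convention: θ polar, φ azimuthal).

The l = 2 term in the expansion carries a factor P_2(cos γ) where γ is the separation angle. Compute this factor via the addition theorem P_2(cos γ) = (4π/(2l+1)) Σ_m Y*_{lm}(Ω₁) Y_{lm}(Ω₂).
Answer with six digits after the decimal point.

0.379335

Expand P_2 via completeness: Σ_{m} conj(Y_{2,m}) at Ω₁ times Y_{2,m} at Ω₂ —
  term(m=-2) = (-0.000012, 0.000011)   from Y*(Ω₁)=(-0.042615, 0.156277), Y(Ω₂)=(0.000084, 0.000054)
  term(m=-1) = (0.001703, 0.004422)   from Y*(Ω₁)=(0.231401, 0.302951), Y(Ω₂)=(0.011930, 0.003490)
  term(m=+0) = (0.147550, 0.000000)   from Y*(Ω₁)=(0.234006, -0.000000), Y(Ω₂)=(0.630538, 0.000000)
  term(m=+1) = (0.001703, -0.004422)   from Y*(Ω₁)=(-0.231401, 0.302951), Y(Ω₂)=(-0.011930, 0.003490)
  term(m=+2) = (-0.000012, -0.000011)   from Y*(Ω₁)=(-0.042615, -0.156277), Y(Ω₂)=(0.000084, -0.000054)
Total Σ_m = (0.150933, -0.000000). Multiply by 2.513274: (0.379335, -0.000000). P_2(cos γ) = 0.379335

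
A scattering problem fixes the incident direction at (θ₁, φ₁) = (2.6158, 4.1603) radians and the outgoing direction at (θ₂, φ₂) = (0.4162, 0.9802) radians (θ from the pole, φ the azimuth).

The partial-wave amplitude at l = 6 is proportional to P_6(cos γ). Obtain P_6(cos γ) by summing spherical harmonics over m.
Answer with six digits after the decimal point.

Addition theorem: P_6(cos γ) = (4π/13) Σ_m Y*_{lm}(Ω₁) Y_{lm}(Ω₂), m = −6…6:
  term(m=-6) = (0.000016, 0.000004)   from Y*(Ω₁)=(0.007609, -0.001314), Y(Ω₂)=(0.001941, 0.000825)
  term(m=-5) = (0.000748, 0.000146)   from Y*(Ω₁)=(0.017147, -0.042789), Y(Ω₂)=(0.003100, 0.016238)
  term(m=-4) = (0.012643, 0.001963)   from Y*(Ω₁)=(-0.097418, -0.131511), Y(Ω₂)=(-0.055622, 0.054937)
  term(m=-3) = (0.090341, 0.010483)   from Y*(Ω₁)=(-0.371112, 0.031797), Y(Ω₂)=(-0.239257, -0.048747)
  term(m=-2) = (0.236196, 0.018227)   from Y*(Ω₁)=(-0.221552, 0.439833), Y(Ω₂)=(-0.182706, -0.444982)
  term(m=-1) = (0.083686, 0.003224)   from Y*(Ω₁)=(0.096190, 0.156157), Y(Ω₂)=(0.254276, -0.379278)
  term(m=+0) = (0.057704, 0.000000)   from Y*(Ω₁)=(-0.383073, -0.000000), Y(Ω₂)=(-0.150634, 0.000000)
  term(m=+1) = (0.083686, -0.003224)   from Y*(Ω₁)=(-0.096190, 0.156157), Y(Ω₂)=(-0.254276, -0.379278)
  term(m=+2) = (0.236196, -0.018227)   from Y*(Ω₁)=(-0.221552, -0.439833), Y(Ω₂)=(-0.182706, 0.444982)
  term(m=+3) = (0.090341, -0.010483)   from Y*(Ω₁)=(0.371112, 0.031797), Y(Ω₂)=(0.239257, -0.048747)
  term(m=+4) = (0.012643, -0.001963)   from Y*(Ω₁)=(-0.097418, 0.131511), Y(Ω₂)=(-0.055622, -0.054937)
  term(m=+5) = (0.000748, -0.000146)   from Y*(Ω₁)=(-0.017147, -0.042789), Y(Ω₂)=(-0.003100, 0.016238)
  term(m=+6) = (0.000016, -0.000004)   from Y*(Ω₁)=(0.007609, 0.001314), Y(Ω₂)=(0.001941, -0.000825)
Accumulated sum (0.904965, 0.000000); after 4π/(2l+1) scaling, (0.874779, 0.000000) ⇒ P_6 = 0.874779

0.874779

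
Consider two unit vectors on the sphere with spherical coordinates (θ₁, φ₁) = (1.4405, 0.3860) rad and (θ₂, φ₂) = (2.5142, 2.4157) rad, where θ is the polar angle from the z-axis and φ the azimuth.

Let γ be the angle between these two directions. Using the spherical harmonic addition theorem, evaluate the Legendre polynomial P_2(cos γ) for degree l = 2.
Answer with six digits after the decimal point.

-0.302328

Term-by-term m-sum for l=2 (normalisation 4π/5 = 2.513274):
  m=-2: (0.272100, 0.264904) × (0.015805, 0.132173) = (-0.030713, 0.040151)  (running Σ = (-0.030713, 0.040151))
  m=-1: (0.092202, 0.037470) × (0.274592, 0.243713) = (0.016186, 0.032760)  (running Σ = (-0.014527, 0.072911))
  m=0: (-0.299419, -0.000000) × (0.304721, 0.000000) = (-0.091239, -0.000000)  (running Σ = (-0.105766, 0.072911))
  m=1: (-0.092202, 0.037470) × (-0.274592, 0.243713) = (0.016186, -0.032760)  (running Σ = (-0.089580, 0.040151))
  m=2: (0.272100, -0.264904) × (0.015805, -0.132173) = (-0.030713, -0.040151)  (running Σ = (-0.120292, -0.000000))
Σ over m = (-0.120292, -0.000000); ×(4π/5) → (-0.302328, -0.000000). Real part: -0.302328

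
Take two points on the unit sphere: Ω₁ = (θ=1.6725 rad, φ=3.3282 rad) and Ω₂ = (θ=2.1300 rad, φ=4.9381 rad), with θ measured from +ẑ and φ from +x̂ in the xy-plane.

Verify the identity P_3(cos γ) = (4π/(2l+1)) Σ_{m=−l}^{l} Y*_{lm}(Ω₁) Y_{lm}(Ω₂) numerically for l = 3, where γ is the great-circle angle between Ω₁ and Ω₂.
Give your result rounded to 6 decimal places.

-0.031319

Addition theorem: P_3(cos γ) = (4π/7) Σ_m Y*_{lm}(Ω₁) Y_{lm}(Ω₂), m = −3…3:
  [-3]  conj(Y_{3,-3})(Ω₁) = -0.348082-0.218144i ; Y_{3,-3}(Ω₂) = -0.159230-0.198064i ; Δ = +0.012219+0.103678i
  [-2]  conj(Y_{3,-2})(Ω₁) = -0.095622-0.037442i ; Y_{3,-2}(Ω₂) = +0.350558-0.169954i ; Δ = -0.039884+0.003126i
  [-1]  conj(Y_{3,-1})(Ω₁) = +0.299646+0.056574i ; Y_{3,-1}(Ω₂) = +0.024966+0.108727i ; Δ = +0.001330+0.033992i
  [+0]  conj(Y_{3,0})(Ω₁) = +0.111711-0.000000i ; Y_{3,0}(Ω₂) = +0.315331+0.000000i ; Δ = +0.035226+0.000000i
  [+1]  conj(Y_{3,1})(Ω₁) = -0.299646+0.056574i ; Y_{3,1}(Ω₂) = -0.024966+0.108727i ; Δ = +0.001330-0.033992i
  [+2]  conj(Y_{3,2})(Ω₁) = -0.095622+0.037442i ; Y_{3,2}(Ω₂) = +0.350558+0.169954i ; Δ = -0.039884-0.003126i
  [+3]  conj(Y_{3,3})(Ω₁) = +0.348082-0.218144i ; Y_{3,3}(Ω₂) = +0.159230-0.198064i ; Δ = +0.012219-0.103678i
Total Σ_m = -0.017446+0.000000i. Multiply by 1.795196: -0.031319+0.000000i. P_3(cos γ) = -0.031319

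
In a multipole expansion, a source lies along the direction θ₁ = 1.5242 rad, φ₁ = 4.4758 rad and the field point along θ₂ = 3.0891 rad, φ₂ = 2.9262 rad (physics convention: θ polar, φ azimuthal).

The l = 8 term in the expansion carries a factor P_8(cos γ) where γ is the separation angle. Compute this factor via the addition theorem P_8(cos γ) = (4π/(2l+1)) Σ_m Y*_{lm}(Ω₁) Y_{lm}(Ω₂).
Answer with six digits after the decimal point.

Expand P_8 via completeness: Σ_{m} conj(Y_{8,m}) at Ω₁ times Y_{8,m} at Ω₂ —
  term(m=-8) = (0.000000, -0.000000)   from Y*(Ω₁)=(-0.161663, -0.484722), Y(Ω₂)=(-0.000000, 0.000000)
  term(m=-7) = (0.000000, 0.000000)   from Y*(Ω₁)=(0.094960, -0.008122), Y(Ω₂)=(0.000000, 0.000000)
  term(m=-6) = (0.000000, -0.000000)   from Y*(Ω₁)=(0.054518, -0.357669), Y(Ω₂)=(0.000000, 0.000000)
  term(m=-5) = (0.000000, 0.000000)   from Y*(Ω₁)=(0.103484, 0.042278), Y(Ω₂)=(0.000002, 0.000003)
  term(m=-4) = (0.000032, -0.000003)   from Y*(Ω₁)=(0.185874, -0.257932), Y(Ω₂)=(0.000066, 0.000077)
  term(m=-3) = (0.000015, 0.000238)   from Y*(Ω₁)=(0.077794, 0.090551), Y(Ω₂)=(0.001595, 0.001203)
  term(m=-2) = (0.008361, -0.000355)   from Y*(Ω₁)=(0.266166, -0.136269), Y(Ω₂)=(0.025429, 0.011687)
  term(m=-1) = (0.000657, 0.030973)   from Y*(Ω₁)=(0.028732, 0.119170), Y(Ω₂)=(0.246880, 0.054014)
  term(m=+0) = (0.324637, 0.000000)   from Y*(Ω₁)=(0.293491, -0.000000), Y(Ω₂)=(1.106123, 0.000000)
  term(m=+1) = (0.000657, -0.030973)   from Y*(Ω₁)=(-0.028732, 0.119170), Y(Ω₂)=(-0.246880, 0.054014)
  term(m=+2) = (0.008361, 0.000355)   from Y*(Ω₁)=(0.266166, 0.136269), Y(Ω₂)=(0.025429, -0.011687)
  term(m=+3) = (0.000015, -0.000238)   from Y*(Ω₁)=(-0.077794, 0.090551), Y(Ω₂)=(-0.001595, 0.001203)
  term(m=+4) = (0.000032, 0.000003)   from Y*(Ω₁)=(0.185874, 0.257932), Y(Ω₂)=(0.000066, -0.000077)
  term(m=+5) = (0.000000, -0.000000)   from Y*(Ω₁)=(-0.103484, 0.042278), Y(Ω₂)=(-0.000002, 0.000003)
  term(m=+6) = (0.000000, 0.000000)   from Y*(Ω₁)=(0.054518, 0.357669), Y(Ω₂)=(0.000000, -0.000000)
  term(m=+7) = (0.000000, -0.000000)   from Y*(Ω₁)=(-0.094960, -0.008122), Y(Ω₂)=(-0.000000, 0.000000)
  term(m=+8) = (0.000000, 0.000000)   from Y*(Ω₁)=(-0.161663, 0.484722), Y(Ω₂)=(-0.000000, -0.000000)
Accumulated sum (0.342768, -0.000000); after 4π/(2l+1) scaling, (0.253373, -0.000000) ⇒ P_8 = 0.253373

0.253373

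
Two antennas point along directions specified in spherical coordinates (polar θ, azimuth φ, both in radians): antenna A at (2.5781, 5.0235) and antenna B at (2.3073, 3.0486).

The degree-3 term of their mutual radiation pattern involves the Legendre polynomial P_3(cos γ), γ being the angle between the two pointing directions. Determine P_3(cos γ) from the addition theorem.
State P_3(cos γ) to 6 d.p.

-0.443223

Addition theorem: P_3(cos γ) = (4π/7) Σ_m Y*_{lm}(Ω₁) Y_{lm}(Ω₂), m = −3…3:
  m=-3: Y*=(-0.051096, 0.037842)  Y=(-0.163074, -0.046712)  product (0.010100, -0.003784)
  m=-2: Y*=(0.200303, 0.143671)  Y=(-0.370249, -0.069666)  product (-0.064153, -0.067148)
  m=-1: Y*=(0.135990, -0.422915)  Y=(-0.299391, -0.027922)  product (-0.052523, 0.122820)
  m=+0: Y*=(-0.180916, -0.000000)  Y=(0.186514, 0.000000)  product (-0.033743, -0.000000)
  m=+1: Y*=(-0.135990, -0.422915)  Y=(0.299391, -0.027922)  product (-0.052523, -0.122820)
  m=+2: Y*=(0.200303, -0.143671)  Y=(-0.370249, 0.069666)  product (-0.064153, 0.067148)
  m=+3: Y*=(0.051096, 0.037842)  Y=(0.163074, -0.046712)  product (0.010100, 0.003784)
Σ over m = (-0.246894, -0.000000); ×(4π/7) → (-0.443223, -0.000000). Real part: -0.443223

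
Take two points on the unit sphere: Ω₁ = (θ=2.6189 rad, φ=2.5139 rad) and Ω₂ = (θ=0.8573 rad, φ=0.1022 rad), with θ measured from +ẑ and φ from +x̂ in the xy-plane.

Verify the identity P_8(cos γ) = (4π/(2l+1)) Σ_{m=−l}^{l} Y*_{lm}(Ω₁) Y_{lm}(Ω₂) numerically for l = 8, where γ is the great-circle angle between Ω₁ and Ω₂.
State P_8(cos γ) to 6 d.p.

Expand P_8 via completeness: Σ_{m} conj(Y_{8,m}) at Ω₁ times Y_{8,m} at Ω₂ —
  [-8]  conj(Y_{8,-8})(Ω₁) = (0.000605, 0.001894) ; Y_{8,-8}(Ω₂) = (0.037648, -0.040154) ; Δ = (0.000099, 0.000047)
  [-7]  conj(Y_{8,-7})(Ω₁) = (-0.004323, 0.013109) ; Y_{8,-7}(Ω₂) = (0.143861, -0.125010) ; Δ = (0.001017, 0.002426)
  [-6]  conj(Y_{8,-6})(Ω₁) = (-0.048501, 0.034961) ; Y_{8,-6}(Ω₂) = (0.311987, -0.219543) ; Δ = (-0.007456, 0.021555)
  [-5]  conj(Y_{8,-5})(Ω₁) = (-0.180484, -0.000565) ; Y_{8,-5}(Ω₂) = (0.392853, -0.220262) ; Δ = (-0.071028, 0.039532)
  [-4]  conj(Y_{8,-4})(Ω₁) = (-0.307420, -0.224532) ; Y_{8,-4}(Ω₂) = (0.181499, -0.078626) ; Δ = (-0.073450, -0.016581)
  [-3]  conj(Y_{8,-3})(Ω₁) = (-0.158039, -0.489518) ; Y_{8,-3}(Ω₂) = (-0.231148, 0.073177) ; Δ = (0.072352, 0.101586)
  [-2]  conj(Y_{8,-2})(Ω₁) = (0.091954, -0.281805) ; Y_{8,-2}(Ω₂) = (-0.336443, 0.069743) ; Δ = (-0.011283, 0.101224)
  [-1]  conj(Y_{8,-1})(Ω₁) = (-0.205182, 0.148877) ; Y_{8,-1}(Ω₂) = (0.092742, -0.009511) ; Δ = (-0.017613, 0.015759)
  [+0]  conj(Y_{8,0})(Ω₁) = (-0.395991, -0.000000) ; Y_{8,0}(Ω₂) = (0.357811, 0.000000) ; Δ = (-0.141690, -0.000000)
  [+1]  conj(Y_{8,1})(Ω₁) = (0.205182, 0.148877) ; Y_{8,1}(Ω₂) = (-0.092742, -0.009511) ; Δ = (-0.017613, -0.015759)
  [+2]  conj(Y_{8,2})(Ω₁) = (0.091954, 0.281805) ; Y_{8,2}(Ω₂) = (-0.336443, -0.069743) ; Δ = (-0.011283, -0.101224)
  [+3]  conj(Y_{8,3})(Ω₁) = (0.158039, -0.489518) ; Y_{8,3}(Ω₂) = (0.231148, 0.073177) ; Δ = (0.072352, -0.101586)
  [+4]  conj(Y_{8,4})(Ω₁) = (-0.307420, 0.224532) ; Y_{8,4}(Ω₂) = (0.181499, 0.078626) ; Δ = (-0.073450, 0.016581)
  [+5]  conj(Y_{8,5})(Ω₁) = (0.180484, -0.000565) ; Y_{8,5}(Ω₂) = (-0.392853, -0.220262) ; Δ = (-0.071028, -0.039532)
  [+6]  conj(Y_{8,6})(Ω₁) = (-0.048501, -0.034961) ; Y_{8,6}(Ω₂) = (0.311987, 0.219543) ; Δ = (-0.007456, -0.021555)
  [+7]  conj(Y_{8,7})(Ω₁) = (0.004323, 0.013109) ; Y_{8,7}(Ω₂) = (-0.143861, -0.125010) ; Δ = (0.001017, -0.002426)
  [+8]  conj(Y_{8,8})(Ω₁) = (0.000605, -0.001894) ; Y_{8,8}(Ω₂) = (0.037648, 0.040154) ; Δ = (0.000099, -0.000047)
Total Σ_m = (-0.356418, 0.000000). Multiply by 0.739198: (-0.263463, 0.000000). P_8(cos γ) = -0.263463

-0.263463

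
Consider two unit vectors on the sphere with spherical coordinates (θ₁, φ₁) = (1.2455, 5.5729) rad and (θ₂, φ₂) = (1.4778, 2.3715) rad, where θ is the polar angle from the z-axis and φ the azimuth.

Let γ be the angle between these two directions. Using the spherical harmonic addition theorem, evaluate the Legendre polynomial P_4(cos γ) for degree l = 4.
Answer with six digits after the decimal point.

0.283201

Expand P_4 via completeness: Σ_{m} conj(Y_{4,m}) at Ω₁ times Y_{4,m} at Ω₂ —
  m=-4: -0.34077 - 0.10558j × -0.43412 + 0.02661j = 0.15074 + 0.03677j  (running Σ = 0.15074 + 0.03677j)
  m=-3: -0.18079 - 0.28833j × 0.07732 - 0.08477j = -0.03842 - 0.00697j  (running Σ = 0.11232 + 0.02980j)
  m=-2: -0.01281 + 0.08465j × -0.00954 - 0.31147j = 0.02649 + 0.00318j  (running Σ = 0.13881 + 0.03298j)
  m=-1: -0.24820 + 0.21346j × 0.09231 + 0.08952j = -0.04202 - 0.00252j  (running Σ = 0.09679 + 0.03047j)
  m=0: 0.03184 + 0.00000j × 0.29026 + 0.00000j = 0.00924 + 0.00000j  (running Σ = 0.10603 + 0.03047j)
  m=1: 0.24820 + 0.21346j × -0.09231 + 0.08952j = -0.04202 + 0.00252j  (running Σ = 0.06402 + 0.03298j)
  m=2: -0.01281 - 0.08465j × -0.00954 + 0.31147j = 0.02649 - 0.00318j  (running Σ = 0.09050 + 0.02980j)
  m=3: 0.18079 - 0.28833j × -0.07732 - 0.08477j = -0.03842 + 0.00697j  (running Σ = 0.05208 + 0.03677j)
  m=4: -0.34077 + 0.10558j × -0.43412 - 0.02661j = 0.15074 - 0.03677j  (running Σ = 0.20283 + 0.00000j)
Σ over m = 0.20283 + 0.00000j; ×(4π/9) → 0.28320 + 0.00000j. Real part: 0.283201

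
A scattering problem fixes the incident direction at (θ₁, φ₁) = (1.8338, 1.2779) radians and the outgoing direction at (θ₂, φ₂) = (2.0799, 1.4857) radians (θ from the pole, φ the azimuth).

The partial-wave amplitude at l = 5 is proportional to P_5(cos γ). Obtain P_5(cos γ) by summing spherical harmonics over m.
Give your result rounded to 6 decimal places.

0.390626

Term-by-term m-sum for l=5 (normalisation 4π/11 = 1.142397):
  m=-5: +0.387435+0.041346i × +0.097244-0.214589i = +0.046548-0.079119i  (running Σ = +0.046548-0.079119i)
  m=-4: -0.128945+0.305655i × -0.391995-0.138833i = +0.092981-0.101913i  (running Σ = +0.139529-0.181032i)
  m=-3: +0.093926+0.077854i × -0.066185+0.253599i = -0.025960+0.018667i  (running Σ = +0.113569-0.162365i)
  m=-2: -0.272918+0.181075i × -0.178351-0.030651i = +0.054225-0.023930i  (running Σ = +0.167794-0.186295i)
  m=-1: +0.013365+0.044316i × -0.027114+0.317854i = -0.014449+0.003046i  (running Σ = +0.153345-0.183249i)
  m=0: -0.320969-0.000000i × -0.109809+0.000000i = +0.035245+0.000000i  (running Σ = +0.188591-0.183249i)
  m=1: -0.013365+0.044316i × +0.027114+0.317854i = -0.014449-0.003046i  (running Σ = +0.174142-0.186295i)
  m=2: -0.272918-0.181075i × -0.178351+0.030651i = +0.054225+0.023930i  (running Σ = +0.228367-0.162365i)
  m=3: -0.093926+0.077854i × +0.066185+0.253599i = -0.025960-0.018667i  (running Σ = +0.202407-0.181032i)
  m=4: -0.128945-0.305655i × -0.391995+0.138833i = +0.092981+0.101913i  (running Σ = +0.295388-0.079119i)
  m=5: -0.387435+0.041346i × -0.097244-0.214589i = +0.046548+0.079119i  (running Σ = +0.341936-0.000000i)
Accumulated sum +0.341936-0.000000i; after 4π/(2l+1) scaling, +0.390626-0.000000i ⇒ P_5 = 0.390626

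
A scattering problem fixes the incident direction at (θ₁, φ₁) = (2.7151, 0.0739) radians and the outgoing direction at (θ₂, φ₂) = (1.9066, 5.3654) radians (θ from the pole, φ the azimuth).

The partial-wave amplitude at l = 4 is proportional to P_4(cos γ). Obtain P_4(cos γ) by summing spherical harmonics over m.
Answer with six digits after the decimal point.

Addition theorem: P_4(cos γ) = (4π/9) Σ_m Y*_{lm}(Ω₁) Y_{lm}(Ω₂), m = −4…4:
  term(m=-4) = -0.003092-0.003348i   from Y*(Ω₁)=+0.012398+0.003775i, Y(Ω₂)=-0.303480-0.177630i
  term(m=-3) = -0.027617+0.004642i   from Y*(Ω₁)=-0.078698-0.017739i, Y(Ω₂)=+0.321302-0.131411i
  term(m=-2) = +0.007885-0.018014i   from Y*(Ω₁)=+0.271909+0.040483i, Y(Ω₂)=+0.018719-0.069039i
  term(m=-1) = -0.090082-0.137761i   from Y*(Ω₁)=-0.497901-0.036862i, Y(Ω₂)=+0.200309+0.261854i
  term(m=+0) = +0.003782+0.000000i   from Y*(Ω₁)=+0.230587-0.000000i, Y(Ω₂)=+0.016401+0.000000i
  term(m=+1) = -0.090082+0.137761i   from Y*(Ω₁)=+0.497901-0.036862i, Y(Ω₂)=-0.200309+0.261854i
  term(m=+2) = +0.007885+0.018014i   from Y*(Ω₁)=+0.271909-0.040483i, Y(Ω₂)=+0.018719+0.069039i
  term(m=+3) = -0.027617-0.004642i   from Y*(Ω₁)=+0.078698-0.017739i, Y(Ω₂)=-0.321302-0.131411i
  term(m=+4) = -0.003092+0.003348i   from Y*(Ω₁)=+0.012398-0.003775i, Y(Ω₂)=-0.303480+0.177630i
Σ over m = -0.222030-0.000000i; ×(4π/9) → -0.310012-0.000000i. Real part: -0.310012

-0.310012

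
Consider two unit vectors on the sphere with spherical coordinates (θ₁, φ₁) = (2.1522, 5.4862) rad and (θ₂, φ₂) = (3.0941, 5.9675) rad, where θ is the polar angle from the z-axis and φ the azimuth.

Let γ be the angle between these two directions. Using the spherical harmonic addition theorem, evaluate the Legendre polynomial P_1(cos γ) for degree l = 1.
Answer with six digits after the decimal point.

0.583745

Addition theorem: P_1(cos γ) = (4π/3) Σ_m Y*_{lm}(Ω₁) Y_{lm}(Ω₂), m = −1…1:
  m=-1: Y*=(0.201781, -0.206513)  Y=(0.015592, 0.005092)  product (0.004198, -0.002192)
  m=+0: Y*=(-0.268339, -0.000000)  Y=(-0.488052, 0.000000)  product (0.130963, 0.000000)
  m=+1: Y*=(-0.201781, -0.206513)  Y=(-0.015592, 0.005092)  product (0.004198, 0.002192)
Accumulated sum (0.139359, 0.000000); after 4π/(2l+1) scaling, (0.583745, 0.000000) ⇒ P_1 = 0.583745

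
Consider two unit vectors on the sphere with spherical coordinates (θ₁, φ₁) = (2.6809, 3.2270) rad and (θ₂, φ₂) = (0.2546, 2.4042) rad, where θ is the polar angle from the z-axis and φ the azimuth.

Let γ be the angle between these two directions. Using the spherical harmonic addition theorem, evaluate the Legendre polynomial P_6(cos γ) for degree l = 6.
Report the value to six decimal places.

Expand P_6 via completeness: Σ_{m} conj(Y_{6,m}) at Ω₁ times Y_{6,m} at Ω₂ —
  [-6]  conj(Y_{6,-6})(Ω₁) = +0.003250+0.001829i ; Y_{6,-6}(Ω₂) = -0.000035-0.000118i ; Δ = +0.000000-0.000000i
  [-5]  conj(Y_{6,-5})(Ω₁) = +0.023693+0.010781i ; Y_{6,-5}(Ω₂) = +0.001403+0.000851i ; Δ = +0.000024+0.000035i
  [-4]  conj(Y_{6,-4})(Ω₁) = +0.102764+0.036540i ; Y_{6,-4}(Ω₂) = -0.013109+0.002549i ; Δ = -0.001440-0.000217i
  [-3]  conj(Y_{6,-3})(Ω₁) = +0.288931+0.075694i ; Y_{6,-3}(Ω₂) = +0.044000-0.058927i ; Δ = +0.017174-0.013695i
  [-2]  conj(Y_{6,-2})(Ω₁) = +0.494929+0.085373i ; Y_{6,-2}(Ω₂) = +0.025921+0.269149i ; Δ = -0.010149+0.135423i
  [-1]  conj(Y_{6,-1})(Ω₁) = +0.355354+0.030424i ; Y_{6,-1}(Ω₂) = -0.434768-0.394908i ; Δ = -0.142482-0.153559i
  [+0]  conj(Y_{6,0})(Ω₁) = -0.268367-0.000000i ; Y_{6,0}(Ω₂) = +0.432609+0.000000i ; Δ = -0.116098-0.000000i
  [+1]  conj(Y_{6,1})(Ω₁) = -0.355354+0.030424i ; Y_{6,1}(Ω₂) = +0.434768-0.394908i ; Δ = -0.142482+0.153559i
  [+2]  conj(Y_{6,2})(Ω₁) = +0.494929-0.085373i ; Y_{6,2}(Ω₂) = +0.025921-0.269149i ; Δ = -0.010149-0.135423i
  [+3]  conj(Y_{6,3})(Ω₁) = -0.288931+0.075694i ; Y_{6,3}(Ω₂) = -0.044000-0.058927i ; Δ = +0.017174+0.013695i
  [+4]  conj(Y_{6,4})(Ω₁) = +0.102764-0.036540i ; Y_{6,4}(Ω₂) = -0.013109-0.002549i ; Δ = -0.001440+0.000217i
  [+5]  conj(Y_{6,5})(Ω₁) = -0.023693+0.010781i ; Y_{6,5}(Ω₂) = -0.001403+0.000851i ; Δ = +0.000024-0.000035i
  [+6]  conj(Y_{6,6})(Ω₁) = +0.003250-0.001829i ; Y_{6,6}(Ω₂) = -0.000035+0.000118i ; Δ = +0.000000+0.000000i
Total Σ_m = -0.389845+0.000000i. Multiply by 0.966644: -0.376841+0.000000i. P_6(cos γ) = -0.376841

-0.376841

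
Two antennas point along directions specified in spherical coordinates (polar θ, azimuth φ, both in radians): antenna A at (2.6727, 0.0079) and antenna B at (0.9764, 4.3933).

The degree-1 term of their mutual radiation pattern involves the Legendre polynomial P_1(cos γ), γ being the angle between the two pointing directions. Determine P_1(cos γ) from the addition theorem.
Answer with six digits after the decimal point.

-0.619819

Summing Y*_{l m}(θ₁,φ₁)·Y_{l m}(θ₂,φ₂) over m ∈ [−1, 1]; prefactor 4π/(2·1+1) = 4.188790:
  term(m=-1) = (-0.014354, 0.042322)   from Y*(Ω₁)=(0.156123, 0.001233), Y(Ω₂)=(-0.089793, 0.271789)
  term(m=+0) = (-0.119263, -0.000000)   from Y*(Ω₁)=(-0.435867, -0.000000), Y(Ω₂)=(0.273622, 0.000000)
  term(m=+1) = (-0.014354, -0.042322)   from Y*(Ω₁)=(-0.156123, 0.001233), Y(Ω₂)=(0.089793, 0.271789)
Accumulated sum (-0.147971, 0.000000); after 4π/(2l+1) scaling, (-0.619819, 0.000000) ⇒ P_1 = -0.619819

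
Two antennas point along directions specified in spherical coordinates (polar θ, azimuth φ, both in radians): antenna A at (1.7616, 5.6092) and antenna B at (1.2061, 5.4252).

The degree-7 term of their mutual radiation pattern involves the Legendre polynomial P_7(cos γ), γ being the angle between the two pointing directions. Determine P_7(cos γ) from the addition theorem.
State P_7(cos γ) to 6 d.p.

-0.355373

Term-by-term m-sum for l=7 (normalisation 4π/15 = 0.837758):
  m=-7: Y*=(0.002423, 0.439866)  Y=(0.298726, -0.085024)  product (0.038123, 0.131193)
  m=-6: Y*=(0.197033, -0.249479)  Y=(0.187177, -0.402252)  product (-0.063473, -0.125953)
  m=-5: Y*=(0.173644, -0.040353)  Y=(-0.069992, -0.155701)  product (-0.018437, -0.024212)
  m=-4: Y*=(-0.295562, -0.141191)  Y=(0.257190, 0.076846)  product (-0.065165, -0.059026)
  m=-3: Y*=(-0.037038, -0.076448)  Y=(0.234407, -0.149467)  product (-0.020108, -0.012384)
  m=-2: Y*=(-0.070980, 0.313255)  Y=(-0.023399, 0.160045)  product (-0.048474, -0.018690)
  m=-1: Y*=(-0.037481, 0.029939)  Y=(0.196923, 0.227808)  product (-0.014201, -0.002643)
  m=+0: Y*=(0.317884, -0.000000)  Y=(-0.128107, 0.000000)  product (-0.040723, 0.000000)
  m=+1: Y*=(0.037481, 0.029939)  Y=(-0.196923, 0.227808)  product (-0.014201, 0.002643)
  m=+2: Y*=(-0.070980, -0.313255)  Y=(-0.023399, -0.160045)  product (-0.048474, 0.018690)
  m=+3: Y*=(0.037038, -0.076448)  Y=(-0.234407, -0.149467)  product (-0.020108, 0.012384)
  m=+4: Y*=(-0.295562, 0.141191)  Y=(0.257190, -0.076846)  product (-0.065165, 0.059026)
  m=+5: Y*=(-0.173644, -0.040353)  Y=(0.069992, -0.155701)  product (-0.018437, 0.024212)
  m=+6: Y*=(0.197033, 0.249479)  Y=(0.187177, 0.402252)  product (-0.063473, 0.125953)
  m=+7: Y*=(-0.002423, 0.439866)  Y=(-0.298726, -0.085024)  product (0.038123, -0.131193)
Σ over m = (-0.424196, 0.000000); ×(4π/15) → (-0.355373, 0.000000). Real part: -0.355373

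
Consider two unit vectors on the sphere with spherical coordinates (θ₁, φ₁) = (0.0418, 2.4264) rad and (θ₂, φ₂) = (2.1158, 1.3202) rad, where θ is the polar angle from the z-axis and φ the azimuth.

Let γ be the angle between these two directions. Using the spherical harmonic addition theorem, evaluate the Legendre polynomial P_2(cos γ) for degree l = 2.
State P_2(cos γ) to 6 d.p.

Addition theorem: P_2(cos γ) = (4π/5) Σ_m Y*_{lm}(Ω₁) Y_{lm}(Ω₂), m = −2…2:
  term(m=-2) = (-0.000114, 0.000153)   from Y*(Ω₁)=(0.000094, -0.000668), Y(Ω₂)=(-0.247719, -0.135714)
  term(m=-1) = (-0.004950, -0.009876)   from Y*(Ω₁)=(-0.024351, 0.021152), Y(Ω₂)=(-0.084929, 0.331785)
  term(m=+0) = (-0.038438, 0.000000)   from Y*(Ω₁)=(0.629131, -0.000000), Y(Ω₂)=(-0.061097, 0.000000)
  term(m=+1) = (-0.004950, 0.009876)   from Y*(Ω₁)=(0.024351, 0.021152), Y(Ω₂)=(0.084929, 0.331785)
  term(m=+2) = (-0.000114, -0.000153)   from Y*(Ω₁)=(0.000094, 0.000668), Y(Ω₂)=(-0.247719, 0.135714)
Σ over m = (-0.048565, -0.000000); ×(4π/5) → (-0.122058, -0.000000). Real part: -0.122058

-0.122058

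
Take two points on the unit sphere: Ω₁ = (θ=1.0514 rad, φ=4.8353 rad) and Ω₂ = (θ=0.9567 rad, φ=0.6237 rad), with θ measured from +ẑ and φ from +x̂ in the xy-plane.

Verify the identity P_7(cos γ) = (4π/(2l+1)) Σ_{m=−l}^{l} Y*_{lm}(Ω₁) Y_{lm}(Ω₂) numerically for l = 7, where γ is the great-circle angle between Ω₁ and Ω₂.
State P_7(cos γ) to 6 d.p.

Term-by-term m-sum for l=7 (normalisation 4π/15 = 0.837758):
  m=-7: Y*=-0.14086 + 0.12117j  Y=-0.04136 + 0.11456j  product -0.00806 - 0.02115j
  m=-6: Y*=-0.29422 - 0.26728j  Y=-0.26508 + 0.18159j  product 0.12653 + 0.01743j
  m=-5: Y*=0.22979 - 0.32561j  Y=-0.44363 - 0.01025j  product -0.10528 + 0.14209j
  m=-4: Y*=0.03699 + 0.01981j  Y=-0.19820 - 0.14967j  product -0.00437 - 0.00946j
  m=-3: Y*=0.11950 - 0.30926j  Y=0.05626 + 0.18169j  product 0.06291 + 0.00431j
  m=-2: Y*=0.19419 + 0.04872j  Y=-0.11020 + 0.32880j  product -0.03742 + 0.05848j
  m=-1: Y*=0.03147 - 0.25478j  Y=0.04053 - 0.02916j  product -0.00615 - 0.01125j
  m=+0: Y*=0.23583 + 0.00000j  Y=0.34994 + 0.00000j  product 0.08253 + 0.00000j
  m=+1: Y*=-0.03147 - 0.25478j  Y=-0.04053 - 0.02916j  product -0.00615 + 0.01125j
  m=+2: Y*=0.19419 - 0.04872j  Y=-0.11020 - 0.32880j  product -0.03742 - 0.05848j
  m=+3: Y*=-0.11950 - 0.30926j  Y=-0.05626 + 0.18169j  product 0.06291 - 0.00431j
  m=+4: Y*=0.03699 - 0.01981j  Y=-0.19820 + 0.14967j  product -0.00437 + 0.00946j
  m=+5: Y*=-0.22979 - 0.32561j  Y=0.44363 - 0.01025j  product -0.10528 - 0.14209j
  m=+6: Y*=-0.29422 + 0.26728j  Y=-0.26508 - 0.18159j  product 0.12653 - 0.01743j
  m=+7: Y*=0.14086 + 0.12117j  Y=0.04136 + 0.11456j  product -0.00806 + 0.02115j
Σ over m = 0.13886 - 0.00000j; ×(4π/15) → 0.11633 - 0.00000j. Real part: 0.116329

0.116329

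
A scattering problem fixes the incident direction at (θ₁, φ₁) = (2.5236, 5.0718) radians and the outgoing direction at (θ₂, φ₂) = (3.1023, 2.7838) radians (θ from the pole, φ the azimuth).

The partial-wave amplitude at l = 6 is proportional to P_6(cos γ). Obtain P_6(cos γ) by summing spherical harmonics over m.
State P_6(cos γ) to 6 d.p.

Summing Y*_{l m}(θ₁,φ₁)·Y_{l m}(θ₂,φ₂) over m ∈ [−6, 6]; prefactor 4π/(2·6+1) = 0.966644:
  m=-6: 0.01010 - 0.01523j × -0.00000 + 0.00000j = 0.00000 + 0.00000j  (running Σ = 0.00000 + 0.00000j)
  m=-5: -0.08679 - 0.01998j × -0.00000 + 0.00000j = 0.00000 - 0.00000j  (running Σ = 0.00000 - 0.00000j)
  m=-4: 0.03367 + 0.25136j × 0.00000 + 0.00001j = -0.00000 + 0.00000j  (running Σ = -0.00000 + 0.00000j)
  m=-3: 0.39192 - 0.21034j × 0.00015 + 0.00028j = 0.00012 + 0.00008j  (running Σ = 0.00012 + 0.00008j)
  m=-2: -0.29666 - 0.25957j × 0.00604 + 0.00525j = -0.00043 - 0.00313j  (running Σ = -0.00031 - 0.00305j)
  m=-1: 0.02507 - 0.06672j × 0.12033 + 0.04499j = 0.00602 - 0.00690j  (running Σ = 0.00570 - 0.00995j)
  m=0: -0.41562 + 0.00000j × 1.00068 + 0.00000j = -0.41591 + 0.00000j  (running Σ = -0.41020 - 0.00995j)
  m=1: -0.02507 - 0.06672j × -0.12033 + 0.04499j = 0.00602 + 0.00690j  (running Σ = -0.40419 - 0.00305j)
  m=2: -0.29666 + 0.25957j × 0.00604 - 0.00525j = -0.00043 + 0.00313j  (running Σ = -0.40461 + 0.00008j)
  m=3: -0.39192 - 0.21034j × -0.00015 + 0.00028j = 0.00012 - 0.00008j  (running Σ = -0.40450 + 0.00000j)
  m=4: 0.03367 - 0.25136j × 0.00000 - 0.00001j = -0.00000 - 0.00000j  (running Σ = -0.40450 - 0.00000j)
  m=5: 0.08679 - 0.01998j × 0.00000 + 0.00000j = 0.00000 + 0.00000j  (running Σ = -0.40450 + 0.00000j)
  m=6: 0.01010 + 0.01523j × -0.00000 - 0.00000j = 0.00000 - 0.00000j  (running Σ = -0.40450 - 0.00000j)
Accumulated sum -0.40450 - 0.00000j; after 4π/(2l+1) scaling, -0.39101 - 0.00000j ⇒ P_6 = -0.391007

-0.391007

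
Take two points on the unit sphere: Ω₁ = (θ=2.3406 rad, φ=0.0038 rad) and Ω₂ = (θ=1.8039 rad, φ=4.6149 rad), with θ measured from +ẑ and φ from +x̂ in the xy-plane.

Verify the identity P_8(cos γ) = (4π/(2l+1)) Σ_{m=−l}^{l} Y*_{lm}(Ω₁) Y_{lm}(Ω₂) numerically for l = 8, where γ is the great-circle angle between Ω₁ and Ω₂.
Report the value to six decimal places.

Term-by-term m-sum for l=8 (normalisation 4π/17 = 0.739198):
  term(m=-8) = +0.010392+0.010923i   from Y*(Ω₁)=+0.036408+0.001107i, Y(Ω₂)=+0.294281+0.291070i
  term(m=-7) = +0.036144-0.042134i   from Y*(Ω₁)=-0.141173-0.003756i, Y(Ω₂)=-0.247908+0.305051i
  term(m=-6) = +0.016915+0.011765i   from Y*(Ω₁)=+0.323201+0.007370i, Y(Ω₂)=+0.053139+0.035191i
  term(m=-5) = +0.080532-0.145180i   from Y*(Ω₁)=-0.460784-0.008756i, Y(Ω₂)=-0.168723+0.318279i
  term(m=-4) = -0.018539-0.007951i   from Y*(Ω₁)=+0.328899+0.005000i, Y(Ω₂)=-0.056721-0.023313i
  term(m=-3) = -0.009561+0.030489i   from Y*(Ω₁)=+0.099746+0.001137i, Y(Ω₂)=-0.092354+0.306721i
  term(m=-2) = +0.043238+0.008881i   from Y*(Ω₁)=-0.385028-0.002926i, Y(Ω₂)=-0.112466-0.022211i
  term(m=-1) = -0.002458+0.024185i   from Y*(Ω₁)=+0.081569+0.000310i, Y(Ω₂)=-0.029008+0.296609i
  term(m=+0) = -0.046829+0.000000i   from Y*(Ω₁)=+0.361018-0.000000i, Y(Ω₂)=-0.129712+0.000000i
  term(m=+1) = -0.002458-0.024185i   from Y*(Ω₁)=-0.081569+0.000310i, Y(Ω₂)=+0.029008+0.296609i
  term(m=+2) = +0.043238-0.008881i   from Y*(Ω₁)=-0.385028+0.002926i, Y(Ω₂)=-0.112466+0.022211i
  term(m=+3) = -0.009561-0.030489i   from Y*(Ω₁)=-0.099746+0.001137i, Y(Ω₂)=+0.092354+0.306721i
  term(m=+4) = -0.018539+0.007951i   from Y*(Ω₁)=+0.328899-0.005000i, Y(Ω₂)=-0.056721+0.023313i
  term(m=+5) = +0.080532+0.145180i   from Y*(Ω₁)=+0.460784-0.008756i, Y(Ω₂)=+0.168723+0.318279i
  term(m=+6) = +0.016915-0.011765i   from Y*(Ω₁)=+0.323201-0.007370i, Y(Ω₂)=+0.053139-0.035191i
  term(m=+7) = +0.036144+0.042134i   from Y*(Ω₁)=+0.141173-0.003756i, Y(Ω₂)=+0.247908+0.305051i
  term(m=+8) = +0.010392-0.010923i   from Y*(Ω₁)=+0.036408-0.001107i, Y(Ω₂)=+0.294281-0.291070i
Σ over m = +0.266496+0.000000i; ×(4π/17) → +0.196993+0.000000i. Real part: 0.196993

0.196993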